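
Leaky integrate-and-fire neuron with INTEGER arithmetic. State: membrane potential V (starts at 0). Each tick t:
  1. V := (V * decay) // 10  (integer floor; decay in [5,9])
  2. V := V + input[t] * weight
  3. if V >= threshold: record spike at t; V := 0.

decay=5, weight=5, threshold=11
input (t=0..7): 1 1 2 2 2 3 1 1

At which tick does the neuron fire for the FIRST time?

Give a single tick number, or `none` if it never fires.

t=0: input=1 -> V=5
t=1: input=1 -> V=7
t=2: input=2 -> V=0 FIRE
t=3: input=2 -> V=10
t=4: input=2 -> V=0 FIRE
t=5: input=3 -> V=0 FIRE
t=6: input=1 -> V=5
t=7: input=1 -> V=7

Answer: 2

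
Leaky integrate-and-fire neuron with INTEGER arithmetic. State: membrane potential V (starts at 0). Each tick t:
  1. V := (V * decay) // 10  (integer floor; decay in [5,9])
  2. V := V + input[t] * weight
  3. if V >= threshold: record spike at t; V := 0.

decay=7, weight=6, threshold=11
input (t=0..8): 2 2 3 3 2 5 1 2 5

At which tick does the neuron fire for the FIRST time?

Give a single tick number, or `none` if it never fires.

t=0: input=2 -> V=0 FIRE
t=1: input=2 -> V=0 FIRE
t=2: input=3 -> V=0 FIRE
t=3: input=3 -> V=0 FIRE
t=4: input=2 -> V=0 FIRE
t=5: input=5 -> V=0 FIRE
t=6: input=1 -> V=6
t=7: input=2 -> V=0 FIRE
t=8: input=5 -> V=0 FIRE

Answer: 0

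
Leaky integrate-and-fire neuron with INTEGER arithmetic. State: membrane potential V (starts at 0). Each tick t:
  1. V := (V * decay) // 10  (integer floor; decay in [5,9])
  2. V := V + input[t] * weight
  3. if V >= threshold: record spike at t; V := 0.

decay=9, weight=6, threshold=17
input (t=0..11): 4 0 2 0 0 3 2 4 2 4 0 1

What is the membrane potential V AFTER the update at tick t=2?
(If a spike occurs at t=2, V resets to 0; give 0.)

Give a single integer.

Answer: 12

Derivation:
t=0: input=4 -> V=0 FIRE
t=1: input=0 -> V=0
t=2: input=2 -> V=12
t=3: input=0 -> V=10
t=4: input=0 -> V=9
t=5: input=3 -> V=0 FIRE
t=6: input=2 -> V=12
t=7: input=4 -> V=0 FIRE
t=8: input=2 -> V=12
t=9: input=4 -> V=0 FIRE
t=10: input=0 -> V=0
t=11: input=1 -> V=6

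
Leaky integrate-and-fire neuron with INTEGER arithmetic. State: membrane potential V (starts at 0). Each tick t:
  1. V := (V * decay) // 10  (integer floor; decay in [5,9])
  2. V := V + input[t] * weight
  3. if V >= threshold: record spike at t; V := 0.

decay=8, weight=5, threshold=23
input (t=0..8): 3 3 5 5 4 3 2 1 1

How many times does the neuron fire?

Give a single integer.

Answer: 4

Derivation:
t=0: input=3 -> V=15
t=1: input=3 -> V=0 FIRE
t=2: input=5 -> V=0 FIRE
t=3: input=5 -> V=0 FIRE
t=4: input=4 -> V=20
t=5: input=3 -> V=0 FIRE
t=6: input=2 -> V=10
t=7: input=1 -> V=13
t=8: input=1 -> V=15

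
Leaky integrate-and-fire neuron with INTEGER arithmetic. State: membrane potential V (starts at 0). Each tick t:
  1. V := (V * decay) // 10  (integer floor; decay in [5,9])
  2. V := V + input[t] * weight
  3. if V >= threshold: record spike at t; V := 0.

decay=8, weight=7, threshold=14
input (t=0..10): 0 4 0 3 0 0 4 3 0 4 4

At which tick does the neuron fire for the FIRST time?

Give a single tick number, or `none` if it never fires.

Answer: 1

Derivation:
t=0: input=0 -> V=0
t=1: input=4 -> V=0 FIRE
t=2: input=0 -> V=0
t=3: input=3 -> V=0 FIRE
t=4: input=0 -> V=0
t=5: input=0 -> V=0
t=6: input=4 -> V=0 FIRE
t=7: input=3 -> V=0 FIRE
t=8: input=0 -> V=0
t=9: input=4 -> V=0 FIRE
t=10: input=4 -> V=0 FIRE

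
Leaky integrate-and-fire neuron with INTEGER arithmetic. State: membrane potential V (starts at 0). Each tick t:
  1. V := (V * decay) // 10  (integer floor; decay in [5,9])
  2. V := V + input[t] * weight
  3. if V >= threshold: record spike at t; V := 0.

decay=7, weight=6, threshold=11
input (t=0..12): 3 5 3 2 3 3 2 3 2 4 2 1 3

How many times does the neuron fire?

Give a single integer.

t=0: input=3 -> V=0 FIRE
t=1: input=5 -> V=0 FIRE
t=2: input=3 -> V=0 FIRE
t=3: input=2 -> V=0 FIRE
t=4: input=3 -> V=0 FIRE
t=5: input=3 -> V=0 FIRE
t=6: input=2 -> V=0 FIRE
t=7: input=3 -> V=0 FIRE
t=8: input=2 -> V=0 FIRE
t=9: input=4 -> V=0 FIRE
t=10: input=2 -> V=0 FIRE
t=11: input=1 -> V=6
t=12: input=3 -> V=0 FIRE

Answer: 12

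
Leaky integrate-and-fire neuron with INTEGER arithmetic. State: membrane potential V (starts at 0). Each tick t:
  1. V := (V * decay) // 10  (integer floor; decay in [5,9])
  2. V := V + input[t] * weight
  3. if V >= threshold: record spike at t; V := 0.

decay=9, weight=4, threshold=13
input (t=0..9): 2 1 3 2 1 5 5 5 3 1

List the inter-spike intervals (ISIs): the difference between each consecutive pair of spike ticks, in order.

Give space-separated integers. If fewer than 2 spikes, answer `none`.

Answer: 3 1 1 2

Derivation:
t=0: input=2 -> V=8
t=1: input=1 -> V=11
t=2: input=3 -> V=0 FIRE
t=3: input=2 -> V=8
t=4: input=1 -> V=11
t=5: input=5 -> V=0 FIRE
t=6: input=5 -> V=0 FIRE
t=7: input=5 -> V=0 FIRE
t=8: input=3 -> V=12
t=9: input=1 -> V=0 FIRE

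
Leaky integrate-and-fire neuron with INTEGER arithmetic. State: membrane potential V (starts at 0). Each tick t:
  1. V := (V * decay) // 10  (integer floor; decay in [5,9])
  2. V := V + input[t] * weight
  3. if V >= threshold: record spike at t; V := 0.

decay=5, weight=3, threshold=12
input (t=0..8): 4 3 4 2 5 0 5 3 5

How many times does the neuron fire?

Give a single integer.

t=0: input=4 -> V=0 FIRE
t=1: input=3 -> V=9
t=2: input=4 -> V=0 FIRE
t=3: input=2 -> V=6
t=4: input=5 -> V=0 FIRE
t=5: input=0 -> V=0
t=6: input=5 -> V=0 FIRE
t=7: input=3 -> V=9
t=8: input=5 -> V=0 FIRE

Answer: 5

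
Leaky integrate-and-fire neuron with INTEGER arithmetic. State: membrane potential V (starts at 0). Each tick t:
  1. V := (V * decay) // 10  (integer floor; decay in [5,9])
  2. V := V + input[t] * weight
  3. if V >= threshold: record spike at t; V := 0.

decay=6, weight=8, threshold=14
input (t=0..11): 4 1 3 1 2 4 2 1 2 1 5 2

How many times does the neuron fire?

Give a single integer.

t=0: input=4 -> V=0 FIRE
t=1: input=1 -> V=8
t=2: input=3 -> V=0 FIRE
t=3: input=1 -> V=8
t=4: input=2 -> V=0 FIRE
t=5: input=4 -> V=0 FIRE
t=6: input=2 -> V=0 FIRE
t=7: input=1 -> V=8
t=8: input=2 -> V=0 FIRE
t=9: input=1 -> V=8
t=10: input=5 -> V=0 FIRE
t=11: input=2 -> V=0 FIRE

Answer: 8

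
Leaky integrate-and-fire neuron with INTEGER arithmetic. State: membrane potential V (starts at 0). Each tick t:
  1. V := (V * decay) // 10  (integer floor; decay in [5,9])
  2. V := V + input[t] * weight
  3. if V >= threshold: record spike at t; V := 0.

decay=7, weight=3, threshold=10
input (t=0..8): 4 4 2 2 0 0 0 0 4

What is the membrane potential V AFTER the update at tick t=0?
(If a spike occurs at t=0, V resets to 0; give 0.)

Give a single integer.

t=0: input=4 -> V=0 FIRE
t=1: input=4 -> V=0 FIRE
t=2: input=2 -> V=6
t=3: input=2 -> V=0 FIRE
t=4: input=0 -> V=0
t=5: input=0 -> V=0
t=6: input=0 -> V=0
t=7: input=0 -> V=0
t=8: input=4 -> V=0 FIRE

Answer: 0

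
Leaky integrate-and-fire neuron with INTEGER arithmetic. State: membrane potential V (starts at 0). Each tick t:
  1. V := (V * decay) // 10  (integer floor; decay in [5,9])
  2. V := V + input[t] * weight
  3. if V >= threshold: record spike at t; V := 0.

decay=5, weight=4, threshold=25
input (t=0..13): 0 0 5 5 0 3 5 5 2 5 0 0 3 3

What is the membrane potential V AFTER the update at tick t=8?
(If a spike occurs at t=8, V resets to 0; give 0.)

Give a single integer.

t=0: input=0 -> V=0
t=1: input=0 -> V=0
t=2: input=5 -> V=20
t=3: input=5 -> V=0 FIRE
t=4: input=0 -> V=0
t=5: input=3 -> V=12
t=6: input=5 -> V=0 FIRE
t=7: input=5 -> V=20
t=8: input=2 -> V=18
t=9: input=5 -> V=0 FIRE
t=10: input=0 -> V=0
t=11: input=0 -> V=0
t=12: input=3 -> V=12
t=13: input=3 -> V=18

Answer: 18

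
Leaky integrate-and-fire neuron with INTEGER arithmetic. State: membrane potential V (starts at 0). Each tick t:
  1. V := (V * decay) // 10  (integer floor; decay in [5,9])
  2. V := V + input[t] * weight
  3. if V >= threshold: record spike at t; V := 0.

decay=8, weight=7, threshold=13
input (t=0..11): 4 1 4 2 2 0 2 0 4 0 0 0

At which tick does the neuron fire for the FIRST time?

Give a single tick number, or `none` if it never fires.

t=0: input=4 -> V=0 FIRE
t=1: input=1 -> V=7
t=2: input=4 -> V=0 FIRE
t=3: input=2 -> V=0 FIRE
t=4: input=2 -> V=0 FIRE
t=5: input=0 -> V=0
t=6: input=2 -> V=0 FIRE
t=7: input=0 -> V=0
t=8: input=4 -> V=0 FIRE
t=9: input=0 -> V=0
t=10: input=0 -> V=0
t=11: input=0 -> V=0

Answer: 0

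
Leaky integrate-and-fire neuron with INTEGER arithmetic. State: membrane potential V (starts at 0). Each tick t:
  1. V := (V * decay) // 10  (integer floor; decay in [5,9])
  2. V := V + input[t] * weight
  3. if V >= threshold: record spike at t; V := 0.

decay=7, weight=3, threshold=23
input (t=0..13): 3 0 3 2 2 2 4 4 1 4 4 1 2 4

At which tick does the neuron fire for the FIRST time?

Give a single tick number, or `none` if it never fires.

Answer: 6

Derivation:
t=0: input=3 -> V=9
t=1: input=0 -> V=6
t=2: input=3 -> V=13
t=3: input=2 -> V=15
t=4: input=2 -> V=16
t=5: input=2 -> V=17
t=6: input=4 -> V=0 FIRE
t=7: input=4 -> V=12
t=8: input=1 -> V=11
t=9: input=4 -> V=19
t=10: input=4 -> V=0 FIRE
t=11: input=1 -> V=3
t=12: input=2 -> V=8
t=13: input=4 -> V=17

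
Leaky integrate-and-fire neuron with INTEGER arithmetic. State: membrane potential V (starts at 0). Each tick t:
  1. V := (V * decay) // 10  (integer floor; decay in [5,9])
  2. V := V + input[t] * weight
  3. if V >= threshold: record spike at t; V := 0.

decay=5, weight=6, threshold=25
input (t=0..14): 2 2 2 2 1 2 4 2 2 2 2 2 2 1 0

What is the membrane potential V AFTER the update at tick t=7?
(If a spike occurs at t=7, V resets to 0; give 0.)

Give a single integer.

Answer: 12

Derivation:
t=0: input=2 -> V=12
t=1: input=2 -> V=18
t=2: input=2 -> V=21
t=3: input=2 -> V=22
t=4: input=1 -> V=17
t=5: input=2 -> V=20
t=6: input=4 -> V=0 FIRE
t=7: input=2 -> V=12
t=8: input=2 -> V=18
t=9: input=2 -> V=21
t=10: input=2 -> V=22
t=11: input=2 -> V=23
t=12: input=2 -> V=23
t=13: input=1 -> V=17
t=14: input=0 -> V=8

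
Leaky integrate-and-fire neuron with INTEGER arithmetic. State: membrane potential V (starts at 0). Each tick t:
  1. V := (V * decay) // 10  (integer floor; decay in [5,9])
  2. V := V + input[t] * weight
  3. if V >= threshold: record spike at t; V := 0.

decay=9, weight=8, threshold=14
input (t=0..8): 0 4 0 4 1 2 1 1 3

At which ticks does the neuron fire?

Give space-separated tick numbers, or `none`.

Answer: 1 3 5 7 8

Derivation:
t=0: input=0 -> V=0
t=1: input=4 -> V=0 FIRE
t=2: input=0 -> V=0
t=3: input=4 -> V=0 FIRE
t=4: input=1 -> V=8
t=5: input=2 -> V=0 FIRE
t=6: input=1 -> V=8
t=7: input=1 -> V=0 FIRE
t=8: input=3 -> V=0 FIRE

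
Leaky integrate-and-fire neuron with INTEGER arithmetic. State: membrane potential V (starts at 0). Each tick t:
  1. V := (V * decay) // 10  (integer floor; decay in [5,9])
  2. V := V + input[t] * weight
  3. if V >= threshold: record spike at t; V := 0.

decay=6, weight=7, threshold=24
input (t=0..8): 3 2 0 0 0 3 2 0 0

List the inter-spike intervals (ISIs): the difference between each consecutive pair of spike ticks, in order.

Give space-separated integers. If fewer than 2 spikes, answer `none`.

Answer: 5

Derivation:
t=0: input=3 -> V=21
t=1: input=2 -> V=0 FIRE
t=2: input=0 -> V=0
t=3: input=0 -> V=0
t=4: input=0 -> V=0
t=5: input=3 -> V=21
t=6: input=2 -> V=0 FIRE
t=7: input=0 -> V=0
t=8: input=0 -> V=0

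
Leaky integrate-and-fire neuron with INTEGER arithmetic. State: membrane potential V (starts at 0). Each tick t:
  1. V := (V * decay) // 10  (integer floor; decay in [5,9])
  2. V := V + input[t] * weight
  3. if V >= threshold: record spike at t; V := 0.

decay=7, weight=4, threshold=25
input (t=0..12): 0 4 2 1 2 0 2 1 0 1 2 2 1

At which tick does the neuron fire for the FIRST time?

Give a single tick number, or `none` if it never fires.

Answer: none

Derivation:
t=0: input=0 -> V=0
t=1: input=4 -> V=16
t=2: input=2 -> V=19
t=3: input=1 -> V=17
t=4: input=2 -> V=19
t=5: input=0 -> V=13
t=6: input=2 -> V=17
t=7: input=1 -> V=15
t=8: input=0 -> V=10
t=9: input=1 -> V=11
t=10: input=2 -> V=15
t=11: input=2 -> V=18
t=12: input=1 -> V=16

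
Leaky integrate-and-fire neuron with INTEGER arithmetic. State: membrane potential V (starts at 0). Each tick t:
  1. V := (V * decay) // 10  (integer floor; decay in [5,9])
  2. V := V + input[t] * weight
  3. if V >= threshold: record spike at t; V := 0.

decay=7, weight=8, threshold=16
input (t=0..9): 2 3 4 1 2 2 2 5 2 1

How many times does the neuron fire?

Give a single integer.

t=0: input=2 -> V=0 FIRE
t=1: input=3 -> V=0 FIRE
t=2: input=4 -> V=0 FIRE
t=3: input=1 -> V=8
t=4: input=2 -> V=0 FIRE
t=5: input=2 -> V=0 FIRE
t=6: input=2 -> V=0 FIRE
t=7: input=5 -> V=0 FIRE
t=8: input=2 -> V=0 FIRE
t=9: input=1 -> V=8

Answer: 8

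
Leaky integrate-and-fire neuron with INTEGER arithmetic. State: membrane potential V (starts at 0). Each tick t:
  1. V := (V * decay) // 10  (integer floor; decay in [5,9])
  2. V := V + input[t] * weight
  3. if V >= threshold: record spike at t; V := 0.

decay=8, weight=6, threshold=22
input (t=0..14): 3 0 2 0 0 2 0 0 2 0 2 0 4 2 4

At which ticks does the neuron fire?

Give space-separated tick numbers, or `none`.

t=0: input=3 -> V=18
t=1: input=0 -> V=14
t=2: input=2 -> V=0 FIRE
t=3: input=0 -> V=0
t=4: input=0 -> V=0
t=5: input=2 -> V=12
t=6: input=0 -> V=9
t=7: input=0 -> V=7
t=8: input=2 -> V=17
t=9: input=0 -> V=13
t=10: input=2 -> V=0 FIRE
t=11: input=0 -> V=0
t=12: input=4 -> V=0 FIRE
t=13: input=2 -> V=12
t=14: input=4 -> V=0 FIRE

Answer: 2 10 12 14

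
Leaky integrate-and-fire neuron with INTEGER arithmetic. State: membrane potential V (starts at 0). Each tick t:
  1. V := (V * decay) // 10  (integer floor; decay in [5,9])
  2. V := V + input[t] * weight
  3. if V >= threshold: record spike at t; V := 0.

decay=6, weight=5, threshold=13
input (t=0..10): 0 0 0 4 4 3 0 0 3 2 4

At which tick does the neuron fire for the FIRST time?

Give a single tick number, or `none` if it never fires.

Answer: 3

Derivation:
t=0: input=0 -> V=0
t=1: input=0 -> V=0
t=2: input=0 -> V=0
t=3: input=4 -> V=0 FIRE
t=4: input=4 -> V=0 FIRE
t=5: input=3 -> V=0 FIRE
t=6: input=0 -> V=0
t=7: input=0 -> V=0
t=8: input=3 -> V=0 FIRE
t=9: input=2 -> V=10
t=10: input=4 -> V=0 FIRE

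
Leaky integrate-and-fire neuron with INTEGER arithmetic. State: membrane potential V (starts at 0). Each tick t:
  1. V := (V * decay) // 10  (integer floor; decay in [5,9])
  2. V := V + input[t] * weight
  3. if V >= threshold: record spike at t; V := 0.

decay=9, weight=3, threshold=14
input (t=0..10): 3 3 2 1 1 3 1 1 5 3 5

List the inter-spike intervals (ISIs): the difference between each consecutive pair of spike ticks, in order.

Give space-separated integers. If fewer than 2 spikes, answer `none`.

t=0: input=3 -> V=9
t=1: input=3 -> V=0 FIRE
t=2: input=2 -> V=6
t=3: input=1 -> V=8
t=4: input=1 -> V=10
t=5: input=3 -> V=0 FIRE
t=6: input=1 -> V=3
t=7: input=1 -> V=5
t=8: input=5 -> V=0 FIRE
t=9: input=3 -> V=9
t=10: input=5 -> V=0 FIRE

Answer: 4 3 2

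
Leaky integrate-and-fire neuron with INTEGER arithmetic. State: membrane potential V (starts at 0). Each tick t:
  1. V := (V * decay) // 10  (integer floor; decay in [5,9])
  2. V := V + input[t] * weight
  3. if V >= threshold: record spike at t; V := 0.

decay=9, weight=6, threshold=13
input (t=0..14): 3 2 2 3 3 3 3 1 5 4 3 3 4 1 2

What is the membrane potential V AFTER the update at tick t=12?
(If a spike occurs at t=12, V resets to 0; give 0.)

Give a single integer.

Answer: 0

Derivation:
t=0: input=3 -> V=0 FIRE
t=1: input=2 -> V=12
t=2: input=2 -> V=0 FIRE
t=3: input=3 -> V=0 FIRE
t=4: input=3 -> V=0 FIRE
t=5: input=3 -> V=0 FIRE
t=6: input=3 -> V=0 FIRE
t=7: input=1 -> V=6
t=8: input=5 -> V=0 FIRE
t=9: input=4 -> V=0 FIRE
t=10: input=3 -> V=0 FIRE
t=11: input=3 -> V=0 FIRE
t=12: input=4 -> V=0 FIRE
t=13: input=1 -> V=6
t=14: input=2 -> V=0 FIRE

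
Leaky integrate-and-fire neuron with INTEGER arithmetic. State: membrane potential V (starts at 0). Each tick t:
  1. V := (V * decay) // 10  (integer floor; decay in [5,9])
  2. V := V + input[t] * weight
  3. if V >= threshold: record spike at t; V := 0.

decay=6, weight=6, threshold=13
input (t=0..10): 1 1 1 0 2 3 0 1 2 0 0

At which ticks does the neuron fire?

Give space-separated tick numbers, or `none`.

t=0: input=1 -> V=6
t=1: input=1 -> V=9
t=2: input=1 -> V=11
t=3: input=0 -> V=6
t=4: input=2 -> V=0 FIRE
t=5: input=3 -> V=0 FIRE
t=6: input=0 -> V=0
t=7: input=1 -> V=6
t=8: input=2 -> V=0 FIRE
t=9: input=0 -> V=0
t=10: input=0 -> V=0

Answer: 4 5 8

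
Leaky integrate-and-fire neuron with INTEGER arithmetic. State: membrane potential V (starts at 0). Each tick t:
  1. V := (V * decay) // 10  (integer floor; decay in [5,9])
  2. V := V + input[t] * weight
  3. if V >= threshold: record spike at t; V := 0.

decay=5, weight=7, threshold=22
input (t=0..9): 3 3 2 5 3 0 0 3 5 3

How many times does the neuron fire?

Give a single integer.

Answer: 4

Derivation:
t=0: input=3 -> V=21
t=1: input=3 -> V=0 FIRE
t=2: input=2 -> V=14
t=3: input=5 -> V=0 FIRE
t=4: input=3 -> V=21
t=5: input=0 -> V=10
t=6: input=0 -> V=5
t=7: input=3 -> V=0 FIRE
t=8: input=5 -> V=0 FIRE
t=9: input=3 -> V=21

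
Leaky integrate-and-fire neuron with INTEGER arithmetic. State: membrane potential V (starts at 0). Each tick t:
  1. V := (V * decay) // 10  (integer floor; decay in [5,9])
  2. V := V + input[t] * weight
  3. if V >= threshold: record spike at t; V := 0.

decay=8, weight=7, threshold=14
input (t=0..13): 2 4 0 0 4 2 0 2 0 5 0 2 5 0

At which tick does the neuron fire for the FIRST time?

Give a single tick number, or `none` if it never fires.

t=0: input=2 -> V=0 FIRE
t=1: input=4 -> V=0 FIRE
t=2: input=0 -> V=0
t=3: input=0 -> V=0
t=4: input=4 -> V=0 FIRE
t=5: input=2 -> V=0 FIRE
t=6: input=0 -> V=0
t=7: input=2 -> V=0 FIRE
t=8: input=0 -> V=0
t=9: input=5 -> V=0 FIRE
t=10: input=0 -> V=0
t=11: input=2 -> V=0 FIRE
t=12: input=5 -> V=0 FIRE
t=13: input=0 -> V=0

Answer: 0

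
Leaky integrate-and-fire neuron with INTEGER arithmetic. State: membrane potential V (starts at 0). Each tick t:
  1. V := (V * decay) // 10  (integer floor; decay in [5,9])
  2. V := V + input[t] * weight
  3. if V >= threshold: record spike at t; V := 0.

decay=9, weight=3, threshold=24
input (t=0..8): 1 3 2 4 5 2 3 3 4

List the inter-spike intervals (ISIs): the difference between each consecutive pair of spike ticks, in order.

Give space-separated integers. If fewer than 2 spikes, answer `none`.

t=0: input=1 -> V=3
t=1: input=3 -> V=11
t=2: input=2 -> V=15
t=3: input=4 -> V=0 FIRE
t=4: input=5 -> V=15
t=5: input=2 -> V=19
t=6: input=3 -> V=0 FIRE
t=7: input=3 -> V=9
t=8: input=4 -> V=20

Answer: 3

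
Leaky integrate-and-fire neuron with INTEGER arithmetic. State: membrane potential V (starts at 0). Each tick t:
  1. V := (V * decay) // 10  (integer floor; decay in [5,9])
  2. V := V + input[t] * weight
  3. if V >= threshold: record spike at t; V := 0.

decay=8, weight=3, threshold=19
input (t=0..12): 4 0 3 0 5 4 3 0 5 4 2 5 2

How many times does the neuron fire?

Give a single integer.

t=0: input=4 -> V=12
t=1: input=0 -> V=9
t=2: input=3 -> V=16
t=3: input=0 -> V=12
t=4: input=5 -> V=0 FIRE
t=5: input=4 -> V=12
t=6: input=3 -> V=18
t=7: input=0 -> V=14
t=8: input=5 -> V=0 FIRE
t=9: input=4 -> V=12
t=10: input=2 -> V=15
t=11: input=5 -> V=0 FIRE
t=12: input=2 -> V=6

Answer: 3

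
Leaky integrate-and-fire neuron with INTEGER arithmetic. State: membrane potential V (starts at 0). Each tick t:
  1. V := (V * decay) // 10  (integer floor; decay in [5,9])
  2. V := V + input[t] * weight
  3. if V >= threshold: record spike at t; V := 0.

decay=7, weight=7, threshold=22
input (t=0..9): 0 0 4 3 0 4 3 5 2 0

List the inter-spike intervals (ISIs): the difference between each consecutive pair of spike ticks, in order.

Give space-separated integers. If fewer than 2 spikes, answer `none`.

t=0: input=0 -> V=0
t=1: input=0 -> V=0
t=2: input=4 -> V=0 FIRE
t=3: input=3 -> V=21
t=4: input=0 -> V=14
t=5: input=4 -> V=0 FIRE
t=6: input=3 -> V=21
t=7: input=5 -> V=0 FIRE
t=8: input=2 -> V=14
t=9: input=0 -> V=9

Answer: 3 2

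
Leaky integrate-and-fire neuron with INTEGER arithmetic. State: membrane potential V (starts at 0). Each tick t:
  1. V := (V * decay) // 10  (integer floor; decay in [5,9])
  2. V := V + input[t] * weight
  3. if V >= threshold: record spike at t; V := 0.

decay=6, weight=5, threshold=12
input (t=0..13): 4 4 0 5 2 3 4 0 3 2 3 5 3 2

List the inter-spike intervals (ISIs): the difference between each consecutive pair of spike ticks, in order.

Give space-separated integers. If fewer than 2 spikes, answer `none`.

Answer: 1 2 2 1 2 2 1 1

Derivation:
t=0: input=4 -> V=0 FIRE
t=1: input=4 -> V=0 FIRE
t=2: input=0 -> V=0
t=3: input=5 -> V=0 FIRE
t=4: input=2 -> V=10
t=5: input=3 -> V=0 FIRE
t=6: input=4 -> V=0 FIRE
t=7: input=0 -> V=0
t=8: input=3 -> V=0 FIRE
t=9: input=2 -> V=10
t=10: input=3 -> V=0 FIRE
t=11: input=5 -> V=0 FIRE
t=12: input=3 -> V=0 FIRE
t=13: input=2 -> V=10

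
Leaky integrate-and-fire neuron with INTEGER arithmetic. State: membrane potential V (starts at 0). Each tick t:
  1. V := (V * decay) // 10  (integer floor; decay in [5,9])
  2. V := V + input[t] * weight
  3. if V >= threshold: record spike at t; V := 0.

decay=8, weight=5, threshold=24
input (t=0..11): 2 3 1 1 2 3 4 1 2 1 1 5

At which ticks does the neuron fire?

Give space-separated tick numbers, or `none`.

Answer: 4 6 11

Derivation:
t=0: input=2 -> V=10
t=1: input=3 -> V=23
t=2: input=1 -> V=23
t=3: input=1 -> V=23
t=4: input=2 -> V=0 FIRE
t=5: input=3 -> V=15
t=6: input=4 -> V=0 FIRE
t=7: input=1 -> V=5
t=8: input=2 -> V=14
t=9: input=1 -> V=16
t=10: input=1 -> V=17
t=11: input=5 -> V=0 FIRE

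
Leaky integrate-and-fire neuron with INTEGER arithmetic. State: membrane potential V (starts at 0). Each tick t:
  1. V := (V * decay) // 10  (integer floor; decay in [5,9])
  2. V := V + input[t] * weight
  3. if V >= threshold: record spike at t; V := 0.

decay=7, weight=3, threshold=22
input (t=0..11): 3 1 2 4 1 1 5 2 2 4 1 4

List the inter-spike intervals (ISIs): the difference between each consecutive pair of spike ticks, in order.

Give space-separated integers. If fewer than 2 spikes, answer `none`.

t=0: input=3 -> V=9
t=1: input=1 -> V=9
t=2: input=2 -> V=12
t=3: input=4 -> V=20
t=4: input=1 -> V=17
t=5: input=1 -> V=14
t=6: input=5 -> V=0 FIRE
t=7: input=2 -> V=6
t=8: input=2 -> V=10
t=9: input=4 -> V=19
t=10: input=1 -> V=16
t=11: input=4 -> V=0 FIRE

Answer: 5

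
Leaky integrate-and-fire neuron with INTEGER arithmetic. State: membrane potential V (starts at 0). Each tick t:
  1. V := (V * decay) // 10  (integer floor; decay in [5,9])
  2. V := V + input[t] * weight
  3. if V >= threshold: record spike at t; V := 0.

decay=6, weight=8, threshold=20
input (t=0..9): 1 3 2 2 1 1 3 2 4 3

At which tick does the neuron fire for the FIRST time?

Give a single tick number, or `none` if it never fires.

Answer: 1

Derivation:
t=0: input=1 -> V=8
t=1: input=3 -> V=0 FIRE
t=2: input=2 -> V=16
t=3: input=2 -> V=0 FIRE
t=4: input=1 -> V=8
t=5: input=1 -> V=12
t=6: input=3 -> V=0 FIRE
t=7: input=2 -> V=16
t=8: input=4 -> V=0 FIRE
t=9: input=3 -> V=0 FIRE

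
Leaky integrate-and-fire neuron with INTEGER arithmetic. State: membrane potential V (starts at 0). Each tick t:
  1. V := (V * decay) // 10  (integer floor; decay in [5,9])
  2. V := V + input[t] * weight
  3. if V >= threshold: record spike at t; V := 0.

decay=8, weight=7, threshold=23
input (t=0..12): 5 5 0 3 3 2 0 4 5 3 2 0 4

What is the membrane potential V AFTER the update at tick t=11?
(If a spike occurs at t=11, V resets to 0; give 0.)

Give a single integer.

Answer: 0

Derivation:
t=0: input=5 -> V=0 FIRE
t=1: input=5 -> V=0 FIRE
t=2: input=0 -> V=0
t=3: input=3 -> V=21
t=4: input=3 -> V=0 FIRE
t=5: input=2 -> V=14
t=6: input=0 -> V=11
t=7: input=4 -> V=0 FIRE
t=8: input=5 -> V=0 FIRE
t=9: input=3 -> V=21
t=10: input=2 -> V=0 FIRE
t=11: input=0 -> V=0
t=12: input=4 -> V=0 FIRE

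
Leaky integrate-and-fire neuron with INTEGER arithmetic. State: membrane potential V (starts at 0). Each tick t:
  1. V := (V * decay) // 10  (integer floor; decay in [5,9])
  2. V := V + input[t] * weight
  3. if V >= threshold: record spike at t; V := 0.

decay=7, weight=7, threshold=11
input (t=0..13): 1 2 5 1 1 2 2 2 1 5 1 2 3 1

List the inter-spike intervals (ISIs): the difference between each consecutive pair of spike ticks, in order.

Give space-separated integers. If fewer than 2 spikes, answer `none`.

Answer: 1 2 1 1 1 2 2 1

Derivation:
t=0: input=1 -> V=7
t=1: input=2 -> V=0 FIRE
t=2: input=5 -> V=0 FIRE
t=3: input=1 -> V=7
t=4: input=1 -> V=0 FIRE
t=5: input=2 -> V=0 FIRE
t=6: input=2 -> V=0 FIRE
t=7: input=2 -> V=0 FIRE
t=8: input=1 -> V=7
t=9: input=5 -> V=0 FIRE
t=10: input=1 -> V=7
t=11: input=2 -> V=0 FIRE
t=12: input=3 -> V=0 FIRE
t=13: input=1 -> V=7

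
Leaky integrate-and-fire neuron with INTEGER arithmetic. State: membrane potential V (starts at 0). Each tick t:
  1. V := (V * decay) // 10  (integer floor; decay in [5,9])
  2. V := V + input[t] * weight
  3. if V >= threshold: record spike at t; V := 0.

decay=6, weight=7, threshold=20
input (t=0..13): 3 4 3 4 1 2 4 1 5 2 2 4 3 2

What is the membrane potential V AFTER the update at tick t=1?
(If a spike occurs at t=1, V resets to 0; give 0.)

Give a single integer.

t=0: input=3 -> V=0 FIRE
t=1: input=4 -> V=0 FIRE
t=2: input=3 -> V=0 FIRE
t=3: input=4 -> V=0 FIRE
t=4: input=1 -> V=7
t=5: input=2 -> V=18
t=6: input=4 -> V=0 FIRE
t=7: input=1 -> V=7
t=8: input=5 -> V=0 FIRE
t=9: input=2 -> V=14
t=10: input=2 -> V=0 FIRE
t=11: input=4 -> V=0 FIRE
t=12: input=3 -> V=0 FIRE
t=13: input=2 -> V=14

Answer: 0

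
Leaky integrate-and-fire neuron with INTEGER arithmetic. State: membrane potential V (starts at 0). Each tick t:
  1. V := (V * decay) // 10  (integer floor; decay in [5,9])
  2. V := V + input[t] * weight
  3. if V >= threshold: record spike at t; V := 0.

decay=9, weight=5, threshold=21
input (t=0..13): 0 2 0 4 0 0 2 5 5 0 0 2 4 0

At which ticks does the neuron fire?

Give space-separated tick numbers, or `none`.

t=0: input=0 -> V=0
t=1: input=2 -> V=10
t=2: input=0 -> V=9
t=3: input=4 -> V=0 FIRE
t=4: input=0 -> V=0
t=5: input=0 -> V=0
t=6: input=2 -> V=10
t=7: input=5 -> V=0 FIRE
t=8: input=5 -> V=0 FIRE
t=9: input=0 -> V=0
t=10: input=0 -> V=0
t=11: input=2 -> V=10
t=12: input=4 -> V=0 FIRE
t=13: input=0 -> V=0

Answer: 3 7 8 12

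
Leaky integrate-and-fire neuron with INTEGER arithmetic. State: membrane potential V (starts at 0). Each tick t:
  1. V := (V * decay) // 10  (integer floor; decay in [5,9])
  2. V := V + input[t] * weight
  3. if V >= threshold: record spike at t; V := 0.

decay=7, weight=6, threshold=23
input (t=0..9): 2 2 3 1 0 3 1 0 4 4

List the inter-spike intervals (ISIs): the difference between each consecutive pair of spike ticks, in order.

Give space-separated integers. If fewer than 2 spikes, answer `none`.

Answer: 6 1

Derivation:
t=0: input=2 -> V=12
t=1: input=2 -> V=20
t=2: input=3 -> V=0 FIRE
t=3: input=1 -> V=6
t=4: input=0 -> V=4
t=5: input=3 -> V=20
t=6: input=1 -> V=20
t=7: input=0 -> V=14
t=8: input=4 -> V=0 FIRE
t=9: input=4 -> V=0 FIRE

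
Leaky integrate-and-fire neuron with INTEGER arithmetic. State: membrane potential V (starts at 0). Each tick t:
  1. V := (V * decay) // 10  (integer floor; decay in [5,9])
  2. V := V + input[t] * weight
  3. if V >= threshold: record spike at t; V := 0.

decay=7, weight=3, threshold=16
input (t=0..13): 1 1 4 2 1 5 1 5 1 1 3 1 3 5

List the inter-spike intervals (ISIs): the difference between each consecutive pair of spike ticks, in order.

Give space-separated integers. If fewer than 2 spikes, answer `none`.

Answer: 2 2 5

Derivation:
t=0: input=1 -> V=3
t=1: input=1 -> V=5
t=2: input=4 -> V=15
t=3: input=2 -> V=0 FIRE
t=4: input=1 -> V=3
t=5: input=5 -> V=0 FIRE
t=6: input=1 -> V=3
t=7: input=5 -> V=0 FIRE
t=8: input=1 -> V=3
t=9: input=1 -> V=5
t=10: input=3 -> V=12
t=11: input=1 -> V=11
t=12: input=3 -> V=0 FIRE
t=13: input=5 -> V=15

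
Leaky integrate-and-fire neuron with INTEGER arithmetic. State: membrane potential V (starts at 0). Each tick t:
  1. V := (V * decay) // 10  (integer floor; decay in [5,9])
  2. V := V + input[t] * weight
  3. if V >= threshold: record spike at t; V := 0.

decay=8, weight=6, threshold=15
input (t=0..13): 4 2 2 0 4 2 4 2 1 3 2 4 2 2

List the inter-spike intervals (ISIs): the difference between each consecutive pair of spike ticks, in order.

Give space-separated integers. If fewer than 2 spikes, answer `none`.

Answer: 2 2 2 2 1 2 2

Derivation:
t=0: input=4 -> V=0 FIRE
t=1: input=2 -> V=12
t=2: input=2 -> V=0 FIRE
t=3: input=0 -> V=0
t=4: input=4 -> V=0 FIRE
t=5: input=2 -> V=12
t=6: input=4 -> V=0 FIRE
t=7: input=2 -> V=12
t=8: input=1 -> V=0 FIRE
t=9: input=3 -> V=0 FIRE
t=10: input=2 -> V=12
t=11: input=4 -> V=0 FIRE
t=12: input=2 -> V=12
t=13: input=2 -> V=0 FIRE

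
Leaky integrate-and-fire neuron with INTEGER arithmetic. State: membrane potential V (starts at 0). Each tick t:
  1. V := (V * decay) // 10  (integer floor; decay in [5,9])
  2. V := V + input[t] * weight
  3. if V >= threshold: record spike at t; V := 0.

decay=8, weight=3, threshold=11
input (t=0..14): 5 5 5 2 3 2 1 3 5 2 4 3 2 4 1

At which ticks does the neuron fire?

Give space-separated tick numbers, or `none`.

Answer: 0 1 2 4 7 8 10 12 13

Derivation:
t=0: input=5 -> V=0 FIRE
t=1: input=5 -> V=0 FIRE
t=2: input=5 -> V=0 FIRE
t=3: input=2 -> V=6
t=4: input=3 -> V=0 FIRE
t=5: input=2 -> V=6
t=6: input=1 -> V=7
t=7: input=3 -> V=0 FIRE
t=8: input=5 -> V=0 FIRE
t=9: input=2 -> V=6
t=10: input=4 -> V=0 FIRE
t=11: input=3 -> V=9
t=12: input=2 -> V=0 FIRE
t=13: input=4 -> V=0 FIRE
t=14: input=1 -> V=3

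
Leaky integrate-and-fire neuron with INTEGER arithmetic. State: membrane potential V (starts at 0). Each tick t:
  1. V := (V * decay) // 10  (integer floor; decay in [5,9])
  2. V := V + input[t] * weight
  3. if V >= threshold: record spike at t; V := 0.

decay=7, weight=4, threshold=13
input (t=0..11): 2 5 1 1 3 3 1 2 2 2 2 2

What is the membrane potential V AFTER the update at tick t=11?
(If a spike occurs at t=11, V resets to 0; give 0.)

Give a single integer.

Answer: 0

Derivation:
t=0: input=2 -> V=8
t=1: input=5 -> V=0 FIRE
t=2: input=1 -> V=4
t=3: input=1 -> V=6
t=4: input=3 -> V=0 FIRE
t=5: input=3 -> V=12
t=6: input=1 -> V=12
t=7: input=2 -> V=0 FIRE
t=8: input=2 -> V=8
t=9: input=2 -> V=0 FIRE
t=10: input=2 -> V=8
t=11: input=2 -> V=0 FIRE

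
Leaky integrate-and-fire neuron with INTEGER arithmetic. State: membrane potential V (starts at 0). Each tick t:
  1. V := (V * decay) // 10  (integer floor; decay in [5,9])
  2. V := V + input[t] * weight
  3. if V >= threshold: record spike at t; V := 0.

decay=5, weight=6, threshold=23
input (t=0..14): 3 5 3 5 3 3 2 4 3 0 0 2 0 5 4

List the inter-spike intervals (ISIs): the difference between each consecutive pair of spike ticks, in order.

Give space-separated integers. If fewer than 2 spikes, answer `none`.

Answer: 2 2 2 6 1

Derivation:
t=0: input=3 -> V=18
t=1: input=5 -> V=0 FIRE
t=2: input=3 -> V=18
t=3: input=5 -> V=0 FIRE
t=4: input=3 -> V=18
t=5: input=3 -> V=0 FIRE
t=6: input=2 -> V=12
t=7: input=4 -> V=0 FIRE
t=8: input=3 -> V=18
t=9: input=0 -> V=9
t=10: input=0 -> V=4
t=11: input=2 -> V=14
t=12: input=0 -> V=7
t=13: input=5 -> V=0 FIRE
t=14: input=4 -> V=0 FIRE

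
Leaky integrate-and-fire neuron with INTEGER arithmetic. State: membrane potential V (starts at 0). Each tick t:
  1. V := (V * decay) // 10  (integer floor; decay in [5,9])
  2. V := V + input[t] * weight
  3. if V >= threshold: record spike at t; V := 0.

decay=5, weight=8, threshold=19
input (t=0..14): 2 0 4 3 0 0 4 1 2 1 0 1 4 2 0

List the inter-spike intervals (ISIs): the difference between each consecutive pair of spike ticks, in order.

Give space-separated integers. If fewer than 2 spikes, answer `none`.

Answer: 1 3 2 4

Derivation:
t=0: input=2 -> V=16
t=1: input=0 -> V=8
t=2: input=4 -> V=0 FIRE
t=3: input=3 -> V=0 FIRE
t=4: input=0 -> V=0
t=5: input=0 -> V=0
t=6: input=4 -> V=0 FIRE
t=7: input=1 -> V=8
t=8: input=2 -> V=0 FIRE
t=9: input=1 -> V=8
t=10: input=0 -> V=4
t=11: input=1 -> V=10
t=12: input=4 -> V=0 FIRE
t=13: input=2 -> V=16
t=14: input=0 -> V=8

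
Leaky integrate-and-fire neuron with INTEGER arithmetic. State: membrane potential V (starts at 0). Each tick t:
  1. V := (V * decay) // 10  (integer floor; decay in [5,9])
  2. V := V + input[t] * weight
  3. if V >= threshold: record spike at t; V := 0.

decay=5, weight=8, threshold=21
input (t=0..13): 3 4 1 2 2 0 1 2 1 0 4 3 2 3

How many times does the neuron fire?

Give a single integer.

Answer: 6

Derivation:
t=0: input=3 -> V=0 FIRE
t=1: input=4 -> V=0 FIRE
t=2: input=1 -> V=8
t=3: input=2 -> V=20
t=4: input=2 -> V=0 FIRE
t=5: input=0 -> V=0
t=6: input=1 -> V=8
t=7: input=2 -> V=20
t=8: input=1 -> V=18
t=9: input=0 -> V=9
t=10: input=4 -> V=0 FIRE
t=11: input=3 -> V=0 FIRE
t=12: input=2 -> V=16
t=13: input=3 -> V=0 FIRE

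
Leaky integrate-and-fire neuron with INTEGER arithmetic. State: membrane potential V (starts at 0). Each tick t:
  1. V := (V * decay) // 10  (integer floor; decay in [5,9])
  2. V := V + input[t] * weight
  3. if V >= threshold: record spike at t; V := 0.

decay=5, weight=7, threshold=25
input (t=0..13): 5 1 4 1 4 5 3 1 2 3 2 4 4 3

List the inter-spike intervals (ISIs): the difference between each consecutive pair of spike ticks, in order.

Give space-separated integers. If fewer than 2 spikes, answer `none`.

t=0: input=5 -> V=0 FIRE
t=1: input=1 -> V=7
t=2: input=4 -> V=0 FIRE
t=3: input=1 -> V=7
t=4: input=4 -> V=0 FIRE
t=5: input=5 -> V=0 FIRE
t=6: input=3 -> V=21
t=7: input=1 -> V=17
t=8: input=2 -> V=22
t=9: input=3 -> V=0 FIRE
t=10: input=2 -> V=14
t=11: input=4 -> V=0 FIRE
t=12: input=4 -> V=0 FIRE
t=13: input=3 -> V=21

Answer: 2 2 1 4 2 1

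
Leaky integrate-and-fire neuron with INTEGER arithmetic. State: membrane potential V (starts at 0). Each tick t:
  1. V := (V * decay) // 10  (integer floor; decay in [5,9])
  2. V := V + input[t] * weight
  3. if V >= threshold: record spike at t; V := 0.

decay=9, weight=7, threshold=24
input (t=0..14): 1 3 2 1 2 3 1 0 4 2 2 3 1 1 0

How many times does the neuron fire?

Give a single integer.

Answer: 6

Derivation:
t=0: input=1 -> V=7
t=1: input=3 -> V=0 FIRE
t=2: input=2 -> V=14
t=3: input=1 -> V=19
t=4: input=2 -> V=0 FIRE
t=5: input=3 -> V=21
t=6: input=1 -> V=0 FIRE
t=7: input=0 -> V=0
t=8: input=4 -> V=0 FIRE
t=9: input=2 -> V=14
t=10: input=2 -> V=0 FIRE
t=11: input=3 -> V=21
t=12: input=1 -> V=0 FIRE
t=13: input=1 -> V=7
t=14: input=0 -> V=6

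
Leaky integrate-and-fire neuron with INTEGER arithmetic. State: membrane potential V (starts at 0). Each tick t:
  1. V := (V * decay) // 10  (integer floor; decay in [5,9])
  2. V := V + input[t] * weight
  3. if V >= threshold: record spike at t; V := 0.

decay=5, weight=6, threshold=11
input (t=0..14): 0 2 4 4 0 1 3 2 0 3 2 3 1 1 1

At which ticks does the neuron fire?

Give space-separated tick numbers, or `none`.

Answer: 1 2 3 6 7 9 10 11

Derivation:
t=0: input=0 -> V=0
t=1: input=2 -> V=0 FIRE
t=2: input=4 -> V=0 FIRE
t=3: input=4 -> V=0 FIRE
t=4: input=0 -> V=0
t=5: input=1 -> V=6
t=6: input=3 -> V=0 FIRE
t=7: input=2 -> V=0 FIRE
t=8: input=0 -> V=0
t=9: input=3 -> V=0 FIRE
t=10: input=2 -> V=0 FIRE
t=11: input=3 -> V=0 FIRE
t=12: input=1 -> V=6
t=13: input=1 -> V=9
t=14: input=1 -> V=10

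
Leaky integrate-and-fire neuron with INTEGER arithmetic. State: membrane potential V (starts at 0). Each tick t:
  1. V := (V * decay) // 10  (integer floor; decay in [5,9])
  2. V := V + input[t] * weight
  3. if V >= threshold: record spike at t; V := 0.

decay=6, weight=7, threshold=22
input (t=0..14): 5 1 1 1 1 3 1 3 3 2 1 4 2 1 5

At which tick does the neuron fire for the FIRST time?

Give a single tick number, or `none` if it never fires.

Answer: 0

Derivation:
t=0: input=5 -> V=0 FIRE
t=1: input=1 -> V=7
t=2: input=1 -> V=11
t=3: input=1 -> V=13
t=4: input=1 -> V=14
t=5: input=3 -> V=0 FIRE
t=6: input=1 -> V=7
t=7: input=3 -> V=0 FIRE
t=8: input=3 -> V=21
t=9: input=2 -> V=0 FIRE
t=10: input=1 -> V=7
t=11: input=4 -> V=0 FIRE
t=12: input=2 -> V=14
t=13: input=1 -> V=15
t=14: input=5 -> V=0 FIRE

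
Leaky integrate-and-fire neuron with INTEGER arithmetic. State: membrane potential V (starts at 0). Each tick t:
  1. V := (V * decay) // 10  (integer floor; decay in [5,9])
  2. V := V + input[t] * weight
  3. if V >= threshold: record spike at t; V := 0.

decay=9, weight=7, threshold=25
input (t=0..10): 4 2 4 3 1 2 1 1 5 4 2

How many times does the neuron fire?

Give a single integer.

t=0: input=4 -> V=0 FIRE
t=1: input=2 -> V=14
t=2: input=4 -> V=0 FIRE
t=3: input=3 -> V=21
t=4: input=1 -> V=0 FIRE
t=5: input=2 -> V=14
t=6: input=1 -> V=19
t=7: input=1 -> V=24
t=8: input=5 -> V=0 FIRE
t=9: input=4 -> V=0 FIRE
t=10: input=2 -> V=14

Answer: 5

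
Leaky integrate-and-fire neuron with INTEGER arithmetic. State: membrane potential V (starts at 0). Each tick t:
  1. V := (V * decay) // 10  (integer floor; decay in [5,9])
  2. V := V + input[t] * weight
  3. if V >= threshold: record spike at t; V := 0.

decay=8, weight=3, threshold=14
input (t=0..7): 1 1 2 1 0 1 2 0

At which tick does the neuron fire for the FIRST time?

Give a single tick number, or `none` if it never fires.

t=0: input=1 -> V=3
t=1: input=1 -> V=5
t=2: input=2 -> V=10
t=3: input=1 -> V=11
t=4: input=0 -> V=8
t=5: input=1 -> V=9
t=6: input=2 -> V=13
t=7: input=0 -> V=10

Answer: none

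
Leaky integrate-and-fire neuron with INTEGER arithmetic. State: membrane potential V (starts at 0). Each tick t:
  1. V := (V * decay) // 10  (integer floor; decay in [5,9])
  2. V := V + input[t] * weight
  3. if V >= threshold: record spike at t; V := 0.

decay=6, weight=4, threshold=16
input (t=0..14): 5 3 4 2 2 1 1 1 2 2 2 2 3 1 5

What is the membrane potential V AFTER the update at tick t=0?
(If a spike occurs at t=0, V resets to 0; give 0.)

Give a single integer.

Answer: 0

Derivation:
t=0: input=5 -> V=0 FIRE
t=1: input=3 -> V=12
t=2: input=4 -> V=0 FIRE
t=3: input=2 -> V=8
t=4: input=2 -> V=12
t=5: input=1 -> V=11
t=6: input=1 -> V=10
t=7: input=1 -> V=10
t=8: input=2 -> V=14
t=9: input=2 -> V=0 FIRE
t=10: input=2 -> V=8
t=11: input=2 -> V=12
t=12: input=3 -> V=0 FIRE
t=13: input=1 -> V=4
t=14: input=5 -> V=0 FIRE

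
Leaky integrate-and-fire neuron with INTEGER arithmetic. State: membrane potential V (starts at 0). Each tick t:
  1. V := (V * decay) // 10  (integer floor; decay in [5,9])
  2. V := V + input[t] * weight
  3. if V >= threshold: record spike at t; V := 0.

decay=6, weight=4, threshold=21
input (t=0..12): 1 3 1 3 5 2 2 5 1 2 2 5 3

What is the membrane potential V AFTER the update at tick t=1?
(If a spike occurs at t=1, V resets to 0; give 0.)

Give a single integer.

Answer: 14

Derivation:
t=0: input=1 -> V=4
t=1: input=3 -> V=14
t=2: input=1 -> V=12
t=3: input=3 -> V=19
t=4: input=5 -> V=0 FIRE
t=5: input=2 -> V=8
t=6: input=2 -> V=12
t=7: input=5 -> V=0 FIRE
t=8: input=1 -> V=4
t=9: input=2 -> V=10
t=10: input=2 -> V=14
t=11: input=5 -> V=0 FIRE
t=12: input=3 -> V=12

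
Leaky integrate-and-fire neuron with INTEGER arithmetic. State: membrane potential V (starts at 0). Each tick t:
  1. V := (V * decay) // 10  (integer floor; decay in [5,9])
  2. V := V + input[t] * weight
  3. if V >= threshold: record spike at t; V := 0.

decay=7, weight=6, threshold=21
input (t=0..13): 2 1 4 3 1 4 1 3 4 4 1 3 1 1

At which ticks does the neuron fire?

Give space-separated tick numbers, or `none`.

Answer: 2 5 7 8 9 11

Derivation:
t=0: input=2 -> V=12
t=1: input=1 -> V=14
t=2: input=4 -> V=0 FIRE
t=3: input=3 -> V=18
t=4: input=1 -> V=18
t=5: input=4 -> V=0 FIRE
t=6: input=1 -> V=6
t=7: input=3 -> V=0 FIRE
t=8: input=4 -> V=0 FIRE
t=9: input=4 -> V=0 FIRE
t=10: input=1 -> V=6
t=11: input=3 -> V=0 FIRE
t=12: input=1 -> V=6
t=13: input=1 -> V=10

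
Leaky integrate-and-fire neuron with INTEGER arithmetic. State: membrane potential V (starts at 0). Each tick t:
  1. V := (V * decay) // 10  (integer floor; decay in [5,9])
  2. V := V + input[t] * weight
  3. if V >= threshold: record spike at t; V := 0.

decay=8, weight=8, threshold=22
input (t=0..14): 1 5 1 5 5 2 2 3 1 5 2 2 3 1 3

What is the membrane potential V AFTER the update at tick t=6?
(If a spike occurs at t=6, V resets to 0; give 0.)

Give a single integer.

t=0: input=1 -> V=8
t=1: input=5 -> V=0 FIRE
t=2: input=1 -> V=8
t=3: input=5 -> V=0 FIRE
t=4: input=5 -> V=0 FIRE
t=5: input=2 -> V=16
t=6: input=2 -> V=0 FIRE
t=7: input=3 -> V=0 FIRE
t=8: input=1 -> V=8
t=9: input=5 -> V=0 FIRE
t=10: input=2 -> V=16
t=11: input=2 -> V=0 FIRE
t=12: input=3 -> V=0 FIRE
t=13: input=1 -> V=8
t=14: input=3 -> V=0 FIRE

Answer: 0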